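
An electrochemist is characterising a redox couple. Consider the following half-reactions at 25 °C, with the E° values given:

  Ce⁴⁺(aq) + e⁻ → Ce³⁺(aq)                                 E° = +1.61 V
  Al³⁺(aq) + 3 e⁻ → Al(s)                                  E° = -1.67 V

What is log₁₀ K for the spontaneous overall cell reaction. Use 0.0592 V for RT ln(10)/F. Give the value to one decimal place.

Cathode: Ce⁴⁺/Ce³⁺; anode: Al³⁺/Al. E°cell = +3.28 V, n = 3.
log K = nE°cell / 0.0592 = (3)(+3.28) / 0.0592 = 166.2.

166.2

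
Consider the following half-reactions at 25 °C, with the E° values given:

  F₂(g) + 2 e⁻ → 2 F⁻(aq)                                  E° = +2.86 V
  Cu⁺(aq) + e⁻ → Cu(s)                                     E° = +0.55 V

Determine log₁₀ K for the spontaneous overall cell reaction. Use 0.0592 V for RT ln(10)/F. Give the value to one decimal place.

78.0

Cathode: F₂/F⁻; anode: Cu⁺/Cu. E°cell = +2.31 V, n = 2.
log K = nE°cell / 0.0592 = (2)(+2.31) / 0.0592 = 78.0.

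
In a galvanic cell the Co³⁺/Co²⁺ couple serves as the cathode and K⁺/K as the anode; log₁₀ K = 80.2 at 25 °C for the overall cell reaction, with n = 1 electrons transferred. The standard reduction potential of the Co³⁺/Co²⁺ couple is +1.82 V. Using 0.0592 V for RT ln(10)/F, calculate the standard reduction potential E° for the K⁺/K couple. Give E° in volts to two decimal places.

E°cell = (0.0592/n)·log K = (0.0592/1)(80.2) = +4.748 V.
Since Co³⁺/Co²⁺ is the cathode and K⁺/K the anode, E°cell = E°(Co³⁺/Co²⁺) − E°(K⁺/K).
So E°(K⁺/K) = E°(Co³⁺/Co²⁺) − E°cell = (+1.82) − (+4.748) = -2.93 V.

-2.93 V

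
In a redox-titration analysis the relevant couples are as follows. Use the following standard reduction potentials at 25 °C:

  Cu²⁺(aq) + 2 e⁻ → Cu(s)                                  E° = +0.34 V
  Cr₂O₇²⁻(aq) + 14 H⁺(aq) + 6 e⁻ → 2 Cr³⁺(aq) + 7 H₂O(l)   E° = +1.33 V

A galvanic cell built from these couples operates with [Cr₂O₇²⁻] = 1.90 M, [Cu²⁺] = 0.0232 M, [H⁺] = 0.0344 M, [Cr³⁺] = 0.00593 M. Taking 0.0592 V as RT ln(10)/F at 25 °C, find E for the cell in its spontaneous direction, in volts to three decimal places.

Cr₂O₇²⁻/Cr³⁺ is the cathode (higher E°), Cu²⁺/Cu the anode: E°cell = +1.33 − (+0.34) = +0.99 V, n = 6.
Overall: Cr₂O₇²⁻(aq) + 14 H⁺(aq) + 3 Cu(s) → 2 Cr³⁺(aq) + 7 H₂O(l) + 3 Cu²⁺(aq)
Q = [Cr³⁺]^2·[Cu²⁺]^3 / ([Cr₂O₇²⁻]·[H⁺]^14); log Q = 10.852.
E = E° − (0.0592/n) log Q = +0.99 − (0.0592/6)(10.852) = +0.883 V.

+0.883 V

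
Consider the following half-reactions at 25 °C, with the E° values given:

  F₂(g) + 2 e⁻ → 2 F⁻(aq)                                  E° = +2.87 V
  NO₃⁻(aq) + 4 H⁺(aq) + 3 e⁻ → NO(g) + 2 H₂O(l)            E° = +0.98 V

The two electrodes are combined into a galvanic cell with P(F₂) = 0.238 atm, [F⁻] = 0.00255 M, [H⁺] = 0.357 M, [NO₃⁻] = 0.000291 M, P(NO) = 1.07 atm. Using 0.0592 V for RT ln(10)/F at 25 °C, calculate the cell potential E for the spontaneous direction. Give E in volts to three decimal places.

F₂/F⁻ is the cathode (higher E°), NO₃⁻/NO the anode: E°cell = +2.87 − (+0.98) = +1.89 V, n = 6.
Overall: 3 F₂(g) + 2 NO(g) + 4 H₂O(l) → 6 F⁻(aq) + 2 NO₃⁻(aq) + 8 H⁺(aq)
Q = [F⁻]^6·[NO₃⁻]^2·[H⁺]^8 / (P(F₂)^3·P(NO)^2); log Q = -24.400.
E = E° − (0.0592/n) log Q = +1.89 − (0.0592/6)(-24.400) = +2.131 V.

+2.131 V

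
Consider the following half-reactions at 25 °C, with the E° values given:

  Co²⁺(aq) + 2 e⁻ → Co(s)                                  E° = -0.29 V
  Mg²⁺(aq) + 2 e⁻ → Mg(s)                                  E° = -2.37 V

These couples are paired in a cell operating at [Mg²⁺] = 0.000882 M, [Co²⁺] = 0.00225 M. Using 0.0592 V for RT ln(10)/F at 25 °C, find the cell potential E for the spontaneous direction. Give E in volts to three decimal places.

Co²⁺/Co is the cathode (higher E°), Mg²⁺/Mg the anode: E°cell = -0.29 − (-2.37) = +2.08 V, n = 2.
Overall: Co²⁺(aq) + Mg(s) → Co(s) + Mg²⁺(aq)
Q = [Mg²⁺] / ([Co²⁺]); log Q = -0.407.
E = E° − (0.0592/n) log Q = +2.08 − (0.0592/2)(-0.407) = +2.092 V.

+2.092 V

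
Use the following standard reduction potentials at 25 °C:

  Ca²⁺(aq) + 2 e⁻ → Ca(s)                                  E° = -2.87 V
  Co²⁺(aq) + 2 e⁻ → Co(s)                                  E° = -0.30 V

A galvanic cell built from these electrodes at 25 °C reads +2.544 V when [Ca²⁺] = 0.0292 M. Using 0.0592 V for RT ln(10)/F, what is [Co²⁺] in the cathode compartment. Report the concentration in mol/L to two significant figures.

Co²⁺/Co is the cathode, Ca²⁺/Ca the anode: E°cell = +2.57 V, n = 2.
Overall reaction: Co²⁺(aq) + Ca(s) → Co(s) + Ca²⁺(aq); Q = [Ca²⁺]^1/[Co²⁺]^1.
From E = E° − (0.0592/n) log Q: log Q = (E° − E)·n/0.0592 = (+2.57 − (+2.544))·2/0.0592 = 0.8784.
So 1·log[Co²⁺] = 1·log(0.0292) − log Q = -1.5346 − (0.8784) = -2.4130; [Co²⁺] = 10^(-2.4130) ≈ 0.0039 M.

0.0039 M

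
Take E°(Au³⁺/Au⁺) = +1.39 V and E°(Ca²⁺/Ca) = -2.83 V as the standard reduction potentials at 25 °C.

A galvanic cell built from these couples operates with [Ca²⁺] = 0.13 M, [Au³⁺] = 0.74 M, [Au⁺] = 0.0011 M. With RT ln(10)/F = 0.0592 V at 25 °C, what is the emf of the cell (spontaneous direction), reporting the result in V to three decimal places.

+4.330 V

Au³⁺/Au⁺ is the cathode (higher E°), Ca²⁺/Ca the anode: E°cell = +1.39 − (-2.83) = +4.22 V, n = 2.
Overall: Au³⁺(aq) + Ca(s) → Au⁺(aq) + Ca²⁺(aq)
Q = [Au⁺]·[Ca²⁺] / ([Au³⁺]); log Q = -3.714.
E = E° − (0.0592/n) log Q = +4.22 − (0.0592/2)(-3.714) = +4.330 V.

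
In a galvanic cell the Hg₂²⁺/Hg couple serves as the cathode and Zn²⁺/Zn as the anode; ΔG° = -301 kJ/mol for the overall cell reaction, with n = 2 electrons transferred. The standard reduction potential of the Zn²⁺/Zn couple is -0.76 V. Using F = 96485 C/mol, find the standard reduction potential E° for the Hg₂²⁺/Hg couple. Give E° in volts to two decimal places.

E°cell = −ΔG°/(nF) = −(-301×10³)/((2)(96485)) = +1.560 V.
Since Hg₂²⁺/Hg is the cathode and Zn²⁺/Zn the anode, E°cell = E°(Hg₂²⁺/Hg) − E°(Zn²⁺/Zn).
So E°(Hg₂²⁺/Hg) = E°cell + E°(Zn²⁺/Zn) = +1.560 + (-0.76) = +0.80 V.

+0.80 V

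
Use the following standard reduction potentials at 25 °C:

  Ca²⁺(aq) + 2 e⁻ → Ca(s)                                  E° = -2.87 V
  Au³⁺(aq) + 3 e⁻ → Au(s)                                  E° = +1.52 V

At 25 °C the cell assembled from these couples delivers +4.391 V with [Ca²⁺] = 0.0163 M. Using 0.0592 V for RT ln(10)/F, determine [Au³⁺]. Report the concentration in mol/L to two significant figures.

Au³⁺/Au is the cathode, Ca²⁺/Ca the anode: E°cell = +4.39 V, n = 6.
Overall reaction: 2 Au³⁺(aq) + 3 Ca(s) → 2 Au(s) + 3 Ca²⁺(aq); Q = [Ca²⁺]^3/[Au³⁺]^2.
From E = E° − (0.0592/n) log Q: log Q = (E° − E)·n/0.0592 = (+4.39 − (+4.391))·6/0.0592 = -0.1014.
So 2·log[Au³⁺] = 3·log(0.0163) − log Q = -5.3634 − (-0.1014) = -5.2620; log[Au³⁺] = -5.2620 / 2 = -2.6310; [Au³⁺] = 10^(-2.6310) ≈ 0.0023 M.

0.0023 M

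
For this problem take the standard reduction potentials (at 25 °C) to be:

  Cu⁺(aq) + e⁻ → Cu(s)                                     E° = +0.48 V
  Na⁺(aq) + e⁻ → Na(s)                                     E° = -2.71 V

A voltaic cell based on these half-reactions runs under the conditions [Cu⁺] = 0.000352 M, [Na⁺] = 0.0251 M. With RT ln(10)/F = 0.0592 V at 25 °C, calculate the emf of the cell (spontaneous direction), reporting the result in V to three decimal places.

+3.080 V

Cu⁺/Cu is the cathode (higher E°), Na⁺/Na the anode: E°cell = +0.48 − (-2.71) = +3.19 V, n = 1.
Overall: Cu⁺(aq) + Na(s) → Cu(s) + Na⁺(aq)
Q = [Na⁺] / ([Cu⁺]); log Q = 1.853.
E = E° − (0.0592/n) log Q = +3.19 − (0.0592/1)(1.853) = +3.080 V.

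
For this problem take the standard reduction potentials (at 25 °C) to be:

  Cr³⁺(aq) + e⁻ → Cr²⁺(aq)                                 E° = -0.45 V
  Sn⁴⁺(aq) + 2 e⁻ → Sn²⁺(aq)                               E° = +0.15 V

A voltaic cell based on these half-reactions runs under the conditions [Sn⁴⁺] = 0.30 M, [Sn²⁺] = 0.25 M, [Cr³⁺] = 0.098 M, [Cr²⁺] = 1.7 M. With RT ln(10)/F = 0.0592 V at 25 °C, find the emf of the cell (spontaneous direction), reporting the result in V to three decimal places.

+0.676 V

Sn⁴⁺/Sn²⁺ is the cathode (higher E°), Cr³⁺/Cr²⁺ the anode: E°cell = +0.15 − (-0.45) = +0.60 V, n = 2.
Overall: Sn⁴⁺(aq) + 2 Cr²⁺(aq) → Sn²⁺(aq) + 2 Cr³⁺(aq)
Q = [Sn²⁺]·[Cr³⁺]^2 / ([Sn⁴⁺]·[Cr²⁺]^2); log Q = -2.558.
E = E° − (0.0592/n) log Q = +0.60 − (0.0592/2)(-2.558) = +0.676 V.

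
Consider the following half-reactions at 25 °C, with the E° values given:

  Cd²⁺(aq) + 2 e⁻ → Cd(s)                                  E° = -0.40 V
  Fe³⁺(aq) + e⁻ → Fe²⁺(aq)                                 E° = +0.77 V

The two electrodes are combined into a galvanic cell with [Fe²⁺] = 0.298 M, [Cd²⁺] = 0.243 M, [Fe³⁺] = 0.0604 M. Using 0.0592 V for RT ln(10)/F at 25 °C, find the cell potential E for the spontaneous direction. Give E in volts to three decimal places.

+1.147 V

Fe³⁺/Fe²⁺ is the cathode (higher E°), Cd²⁺/Cd the anode: E°cell = +0.77 − (-0.40) = +1.17 V, n = 2.
Overall: 2 Fe³⁺(aq) + Cd(s) → 2 Fe²⁺(aq) + Cd²⁺(aq)
Q = [Fe²⁺]^2·[Cd²⁺] / ([Fe³⁺]^2); log Q = 0.772.
E = E° − (0.0592/n) log Q = +1.17 − (0.0592/2)(0.772) = +1.147 V.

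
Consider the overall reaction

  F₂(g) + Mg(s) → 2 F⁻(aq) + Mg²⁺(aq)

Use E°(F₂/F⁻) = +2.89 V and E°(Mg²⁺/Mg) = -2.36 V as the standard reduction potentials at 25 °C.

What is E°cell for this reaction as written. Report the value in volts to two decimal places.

+5.25 V

The F₂/F⁻ couple has the higher reduction potential, so it is the cathode; Mg²⁺/Mg is oxidised at the anode.
E°cell = E°(cathode) − E°(anode) = (+2.89) − (-2.36) = +5.25 V.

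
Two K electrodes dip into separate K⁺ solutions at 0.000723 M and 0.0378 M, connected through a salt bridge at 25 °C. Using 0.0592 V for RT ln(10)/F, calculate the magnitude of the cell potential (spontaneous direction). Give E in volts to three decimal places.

For a concentration cell E°cell = 0. The 0.0378 M side is the cathode (reduction is favoured where [K⁺] is higher).
With n = 1, E = −(0.0592/1) log([K⁺]ₐₙ/[K⁺]꜀ₐₜ) = −(0.0592/1) log(0.000723/0.0378) = −(0.0592/1)(-1.718) = +0.102 V.

+0.102 V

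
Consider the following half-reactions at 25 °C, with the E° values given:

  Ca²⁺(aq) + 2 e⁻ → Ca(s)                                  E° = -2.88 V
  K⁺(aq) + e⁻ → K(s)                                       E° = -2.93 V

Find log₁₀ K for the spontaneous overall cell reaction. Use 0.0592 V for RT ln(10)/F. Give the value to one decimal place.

1.7

Cathode: Ca²⁺/Ca; anode: K⁺/K. E°cell = +0.05 V, n = 2.
log K = nE°cell / 0.0592 = (2)(+0.05) / 0.0592 = 1.7.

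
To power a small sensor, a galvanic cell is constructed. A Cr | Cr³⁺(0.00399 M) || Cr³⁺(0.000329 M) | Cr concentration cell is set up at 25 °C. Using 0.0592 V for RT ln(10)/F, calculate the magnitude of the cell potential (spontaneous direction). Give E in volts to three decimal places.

For a concentration cell E°cell = 0. The 0.00399 M side is the cathode (reduction is favoured where [Cr³⁺] is higher).
With n = 3, E = −(0.0592/3) log([Cr³⁺]ₐₙ/[Cr³⁺]꜀ₐₜ) = −(0.0592/3) log(0.000329/0.00399) = −(0.0592/3)(-1.084) = +0.021 V.

+0.021 V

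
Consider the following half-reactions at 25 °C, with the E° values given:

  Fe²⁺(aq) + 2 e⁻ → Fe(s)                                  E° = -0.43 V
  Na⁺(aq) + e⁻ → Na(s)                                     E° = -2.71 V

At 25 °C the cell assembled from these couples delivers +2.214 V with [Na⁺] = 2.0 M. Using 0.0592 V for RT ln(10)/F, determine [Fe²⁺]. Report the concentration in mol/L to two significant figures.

0.024 M

Fe²⁺/Fe is the cathode, Na⁺/Na the anode: E°cell = +2.28 V, n = 2.
Overall reaction: Fe²⁺(aq) + 2 Na(s) → Fe(s) + 2 Na⁺(aq); Q = [Na⁺]^2/[Fe²⁺]^1.
From E = E° − (0.0592/n) log Q: log Q = (E° − E)·n/0.0592 = (+2.28 − (+2.214))·2/0.0592 = 2.2297.
So 1·log[Fe²⁺] = 2·log(2) − log Q = 0.6021 − (2.2297) = -1.6276; [Fe²⁺] = 10^(-1.6276) ≈ 0.024 M.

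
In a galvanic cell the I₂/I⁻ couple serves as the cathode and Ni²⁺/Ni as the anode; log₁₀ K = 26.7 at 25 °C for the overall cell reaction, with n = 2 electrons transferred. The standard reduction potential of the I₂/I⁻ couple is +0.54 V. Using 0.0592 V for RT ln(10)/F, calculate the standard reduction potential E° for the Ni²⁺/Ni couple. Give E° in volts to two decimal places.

E°cell = (0.0592/n)·log K = (0.0592/2)(26.7) = +0.790 V.
Since I₂/I⁻ is the cathode and Ni²⁺/Ni the anode, E°cell = E°(I₂/I⁻) − E°(Ni²⁺/Ni).
So E°(Ni²⁺/Ni) = E°(I₂/I⁻) − E°cell = (+0.54) − (+0.790) = -0.25 V.

-0.25 V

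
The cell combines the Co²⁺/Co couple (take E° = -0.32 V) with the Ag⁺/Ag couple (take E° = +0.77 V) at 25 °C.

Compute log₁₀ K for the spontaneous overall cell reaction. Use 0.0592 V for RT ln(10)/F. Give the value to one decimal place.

Cathode: Ag⁺/Ag; anode: Co²⁺/Co. E°cell = +1.09 V, n = 2.
log K = nE°cell / 0.0592 = (2)(+1.09) / 0.0592 = 36.8.

36.8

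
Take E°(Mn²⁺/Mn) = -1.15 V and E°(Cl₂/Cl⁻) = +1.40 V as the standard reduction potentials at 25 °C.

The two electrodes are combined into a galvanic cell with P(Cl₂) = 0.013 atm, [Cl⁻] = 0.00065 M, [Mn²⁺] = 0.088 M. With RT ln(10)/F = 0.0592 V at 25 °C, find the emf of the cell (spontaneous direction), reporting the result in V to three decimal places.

+2.714 V

Cl₂/Cl⁻ is the cathode (higher E°), Mn²⁺/Mn the anode: E°cell = +1.40 − (-1.15) = +2.55 V, n = 2.
Overall: Cl₂(g) + Mn(s) → 2 Cl⁻(aq) + Mn²⁺(aq)
Q = [Cl⁻]^2·[Mn²⁺] / (P(Cl₂)); log Q = -5.544.
E = E° − (0.0592/n) log Q = +2.55 − (0.0592/2)(-5.544) = +2.714 V.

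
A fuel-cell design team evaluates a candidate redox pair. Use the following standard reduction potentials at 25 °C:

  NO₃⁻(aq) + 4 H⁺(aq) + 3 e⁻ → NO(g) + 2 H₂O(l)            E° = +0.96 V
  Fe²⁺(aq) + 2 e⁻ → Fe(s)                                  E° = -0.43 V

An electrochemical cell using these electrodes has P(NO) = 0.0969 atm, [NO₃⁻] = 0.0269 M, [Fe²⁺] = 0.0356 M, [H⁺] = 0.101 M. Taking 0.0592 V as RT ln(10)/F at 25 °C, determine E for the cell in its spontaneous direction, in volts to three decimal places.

NO₃⁻/NO is the cathode (higher E°), Fe²⁺/Fe the anode: E°cell = +0.96 − (-0.43) = +1.39 V, n = 6.
Overall: 2 NO₃⁻(aq) + 8 H⁺(aq) + 3 Fe(s) → 2 NO(g) + 4 H₂O(l) + 3 Fe²⁺(aq)
Q = P(NO)^2·[Fe²⁺]^3 / ([NO₃⁻]^2·[H⁺]^8); log Q = 4.733.
E = E° − (0.0592/n) log Q = +1.39 − (0.0592/6)(4.733) = +1.343 V.

+1.343 V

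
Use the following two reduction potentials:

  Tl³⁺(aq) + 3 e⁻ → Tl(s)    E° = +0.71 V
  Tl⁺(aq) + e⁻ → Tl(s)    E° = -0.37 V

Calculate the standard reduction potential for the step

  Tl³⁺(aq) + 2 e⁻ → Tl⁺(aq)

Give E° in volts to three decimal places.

+1.250 V

Sequential free energies add, so n₃E°₃ = n₁E°₁ + n₂E°₂.
With n₃ = 3, and the known step contributing 1×(-0.37) V, the unknown satisfies 2·E° = 3×(+0.71) − 1×(-0.37) = +2.500.
E° = +2.500 / 2 = +1.250 V.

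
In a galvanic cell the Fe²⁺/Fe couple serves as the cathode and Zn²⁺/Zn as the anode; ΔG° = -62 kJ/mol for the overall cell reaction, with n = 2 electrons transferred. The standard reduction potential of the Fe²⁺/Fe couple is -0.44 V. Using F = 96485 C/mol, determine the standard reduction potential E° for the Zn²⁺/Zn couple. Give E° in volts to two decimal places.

-0.76 V

E°cell = −ΔG°/(nF) = −(-62×10³)/((2)(96485)) = +0.321 V.
Since Fe²⁺/Fe is the cathode and Zn²⁺/Zn the anode, E°cell = E°(Fe²⁺/Fe) − E°(Zn²⁺/Zn).
So E°(Zn²⁺/Zn) = E°(Fe²⁺/Fe) − E°cell = (-0.44) − (+0.321) = -0.76 V.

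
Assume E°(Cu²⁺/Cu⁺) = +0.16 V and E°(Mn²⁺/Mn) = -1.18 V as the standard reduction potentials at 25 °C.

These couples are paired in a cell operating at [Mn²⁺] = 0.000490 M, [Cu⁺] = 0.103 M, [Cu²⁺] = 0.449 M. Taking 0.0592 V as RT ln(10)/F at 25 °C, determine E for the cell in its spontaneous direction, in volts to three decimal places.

+1.476 V

Cu²⁺/Cu⁺ is the cathode (higher E°), Mn²⁺/Mn the anode: E°cell = +0.16 − (-1.18) = +1.34 V, n = 2.
Overall: 2 Cu²⁺(aq) + Mn(s) → 2 Cu⁺(aq) + Mn²⁺(aq)
Q = [Cu⁺]^2·[Mn²⁺] / ([Cu²⁺]^2); log Q = -4.589.
E = E° − (0.0592/n) log Q = +1.34 − (0.0592/2)(-4.589) = +1.476 V.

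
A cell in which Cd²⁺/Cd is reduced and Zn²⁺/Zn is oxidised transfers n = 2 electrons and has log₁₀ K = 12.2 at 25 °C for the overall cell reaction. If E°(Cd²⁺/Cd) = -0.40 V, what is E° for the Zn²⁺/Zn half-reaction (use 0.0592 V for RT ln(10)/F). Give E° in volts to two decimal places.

-0.76 V

E°cell = (0.0592/n)·log K = (0.0592/2)(12.2) = +0.361 V.
Since Cd²⁺/Cd is the cathode and Zn²⁺/Zn the anode, E°cell = E°(Cd²⁺/Cd) − E°(Zn²⁺/Zn).
So E°(Zn²⁺/Zn) = E°(Cd²⁺/Cd) − E°cell = (-0.40) − (+0.361) = -0.76 V.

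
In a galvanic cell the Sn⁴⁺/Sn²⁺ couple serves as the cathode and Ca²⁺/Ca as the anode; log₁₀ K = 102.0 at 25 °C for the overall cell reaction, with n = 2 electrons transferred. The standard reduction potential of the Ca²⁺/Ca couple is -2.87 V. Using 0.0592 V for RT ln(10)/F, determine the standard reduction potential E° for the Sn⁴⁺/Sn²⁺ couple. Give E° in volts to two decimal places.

E°cell = (0.0592/n)·log K = (0.0592/2)(102.0) = +3.019 V.
Since Sn⁴⁺/Sn²⁺ is the cathode and Ca²⁺/Ca the anode, E°cell = E°(Sn⁴⁺/Sn²⁺) − E°(Ca²⁺/Ca).
So E°(Sn⁴⁺/Sn²⁺) = E°cell + E°(Ca²⁺/Ca) = +3.019 + (-2.87) = +0.15 V.

+0.15 V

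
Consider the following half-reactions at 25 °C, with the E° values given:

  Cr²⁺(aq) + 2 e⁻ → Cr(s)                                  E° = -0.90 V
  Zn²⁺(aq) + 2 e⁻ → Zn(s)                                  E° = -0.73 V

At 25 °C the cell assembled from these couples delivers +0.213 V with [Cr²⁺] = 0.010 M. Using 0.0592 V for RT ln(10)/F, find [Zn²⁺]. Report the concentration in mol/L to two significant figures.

Zn²⁺/Zn is the cathode, Cr²⁺/Cr the anode: E°cell = +0.17 V, n = 2.
Overall reaction: Zn²⁺(aq) + Cr(s) → Zn(s) + Cr²⁺(aq); Q = [Cr²⁺]^1/[Zn²⁺]^1.
From E = E° − (0.0592/n) log Q: log Q = (E° − E)·n/0.0592 = (+0.17 − (+0.213))·2/0.0592 = -1.4527.
So 1·log[Zn²⁺] = 1·log(0.01) − log Q = -2.0000 − (-1.4527) = -0.5473; [Zn²⁺] = 10^(-0.5473) ≈ 0.28 M.

0.28 M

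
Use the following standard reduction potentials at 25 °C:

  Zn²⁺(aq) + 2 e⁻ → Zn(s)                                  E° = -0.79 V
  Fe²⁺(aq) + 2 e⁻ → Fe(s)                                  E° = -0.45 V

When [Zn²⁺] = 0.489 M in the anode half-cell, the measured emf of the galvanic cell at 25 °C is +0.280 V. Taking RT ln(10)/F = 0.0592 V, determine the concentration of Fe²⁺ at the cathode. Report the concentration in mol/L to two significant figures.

Fe²⁺/Fe is the cathode, Zn²⁺/Zn the anode: E°cell = +0.34 V, n = 2.
Overall reaction: Fe²⁺(aq) + Zn(s) → Fe(s) + Zn²⁺(aq); Q = [Zn²⁺]^1/[Fe²⁺]^1.
From E = E° − (0.0592/n) log Q: log Q = (E° − E)·n/0.0592 = (+0.34 − (+0.280))·2/0.0592 = 2.0270.
So 1·log[Fe²⁺] = 1·log(0.489) − log Q = -0.3107 − (2.0270) = -2.3377; [Fe²⁺] = 10^(-2.3377) ≈ 0.0046 M.

0.0046 M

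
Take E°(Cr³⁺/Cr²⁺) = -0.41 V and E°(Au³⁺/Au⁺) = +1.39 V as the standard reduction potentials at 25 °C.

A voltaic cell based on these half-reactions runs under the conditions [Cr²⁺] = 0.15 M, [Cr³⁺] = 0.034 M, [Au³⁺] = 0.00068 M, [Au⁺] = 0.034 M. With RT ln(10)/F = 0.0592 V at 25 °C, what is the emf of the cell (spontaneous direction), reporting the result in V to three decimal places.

Au³⁺/Au⁺ is the cathode (higher E°), Cr³⁺/Cr²⁺ the anode: E°cell = +1.39 − (-0.41) = +1.80 V, n = 2.
Overall: Au³⁺(aq) + 2 Cr²⁺(aq) → Au⁺(aq) + 2 Cr³⁺(aq)
Q = [Au⁺]·[Cr³⁺]^2 / ([Au³⁺]·[Cr²⁺]^2); log Q = 0.410.
E = E° − (0.0592/n) log Q = +1.80 − (0.0592/2)(0.410) = +1.788 V.

+1.788 V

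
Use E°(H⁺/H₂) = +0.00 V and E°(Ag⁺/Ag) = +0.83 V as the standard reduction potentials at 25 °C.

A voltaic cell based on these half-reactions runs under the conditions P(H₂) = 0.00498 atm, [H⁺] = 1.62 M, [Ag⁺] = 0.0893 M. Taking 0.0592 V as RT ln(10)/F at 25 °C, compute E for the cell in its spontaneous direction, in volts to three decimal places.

+0.687 V

Ag⁺/Ag is the cathode (higher E°), H⁺/H₂ the anode: E°cell = +0.83 − (+0.00) = +0.83 V, n = 2.
Overall: 2 Ag⁺(aq) + H₂(g) → 2 Ag(s) + 2 H⁺(aq)
Q = [H⁺]^2 / ([Ag⁺]^2·P(H₂)); log Q = 4.820.
E = E° − (0.0592/n) log Q = +0.83 − (0.0592/2)(4.820) = +0.687 V.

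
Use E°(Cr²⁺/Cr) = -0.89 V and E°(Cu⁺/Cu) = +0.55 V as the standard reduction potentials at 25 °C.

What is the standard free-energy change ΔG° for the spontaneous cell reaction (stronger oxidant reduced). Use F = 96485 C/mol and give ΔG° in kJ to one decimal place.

-277.9 kJ

Cu⁺/Cu (E° = +0.55 V) is the cathode; Cr²⁺/Cr (E° = -0.89 V) is the anode, so E°cell = +1.44 V.
Balancing electrons gives n = 2 (lcm of 1 and 2).
ΔG° = −nFE° = −(2)(96485)(+1.44) = -277,877 J = -277.9 kJ.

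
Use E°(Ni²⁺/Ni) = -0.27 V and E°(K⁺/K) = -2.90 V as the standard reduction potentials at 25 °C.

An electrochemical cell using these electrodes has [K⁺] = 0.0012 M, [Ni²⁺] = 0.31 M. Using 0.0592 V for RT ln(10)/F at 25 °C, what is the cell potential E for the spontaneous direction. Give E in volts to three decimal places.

Ni²⁺/Ni is the cathode (higher E°), K⁺/K the anode: E°cell = -0.27 − (-2.90) = +2.63 V, n = 2.
Overall: Ni²⁺(aq) + 2 K(s) → Ni(s) + 2 K⁺(aq)
Q = [K⁺]^2 / ([Ni²⁺]); log Q = -5.333.
E = E° − (0.0592/n) log Q = +2.63 − (0.0592/2)(-5.333) = +2.788 V.

+2.788 V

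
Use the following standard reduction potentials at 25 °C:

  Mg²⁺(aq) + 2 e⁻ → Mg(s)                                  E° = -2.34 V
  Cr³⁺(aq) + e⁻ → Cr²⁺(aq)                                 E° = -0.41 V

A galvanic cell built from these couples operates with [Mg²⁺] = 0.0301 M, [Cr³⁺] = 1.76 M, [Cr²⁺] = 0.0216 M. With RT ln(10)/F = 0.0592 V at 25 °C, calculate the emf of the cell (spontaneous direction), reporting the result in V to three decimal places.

+2.088 V

Cr³⁺/Cr²⁺ is the cathode (higher E°), Mg²⁺/Mg the anode: E°cell = -0.41 − (-2.34) = +1.93 V, n = 2.
Overall: 2 Cr³⁺(aq) + Mg(s) → 2 Cr²⁺(aq) + Mg²⁺(aq)
Q = [Cr²⁺]^2·[Mg²⁺] / ([Cr³⁺]^2); log Q = -5.344.
E = E° − (0.0592/n) log Q = +1.93 − (0.0592/2)(-5.344) = +2.088 V.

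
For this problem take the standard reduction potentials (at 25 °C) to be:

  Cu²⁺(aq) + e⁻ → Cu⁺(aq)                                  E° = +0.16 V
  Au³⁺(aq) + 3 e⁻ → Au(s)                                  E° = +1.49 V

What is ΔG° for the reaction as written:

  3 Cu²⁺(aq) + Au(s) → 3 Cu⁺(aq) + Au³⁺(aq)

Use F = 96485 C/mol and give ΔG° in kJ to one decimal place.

+385.0 kJ

As written, Cu²⁺/Cu⁺ is reduced (cathode) and Au³⁺/Au is oxidised (anode), so E°cell = (+0.16) − (+1.49) = -1.33 V.
Balancing electrons gives n = 3.
ΔG° = −nFE° = −(3)(96485)(-1.33) = 384,975 J = +385.0 kJ.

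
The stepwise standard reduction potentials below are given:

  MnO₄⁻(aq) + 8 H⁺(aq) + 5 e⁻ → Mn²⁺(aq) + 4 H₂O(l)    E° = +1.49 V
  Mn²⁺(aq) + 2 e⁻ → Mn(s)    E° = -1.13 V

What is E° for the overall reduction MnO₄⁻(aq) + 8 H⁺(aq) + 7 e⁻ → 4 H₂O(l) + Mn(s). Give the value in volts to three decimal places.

+0.741 V

Adding the free-energy changes (−nFE°) of the two steps gives −n₃FE°₃ = −n₁FE°₁ − n₂FE°₂.
E°₃ = (5×+1.49 + 2×-1.13) / 7 = (+5.190) / 7 = +0.741 V.
Simply averaging or adding the two E° values would be wrong; the electron-weighted sum is required.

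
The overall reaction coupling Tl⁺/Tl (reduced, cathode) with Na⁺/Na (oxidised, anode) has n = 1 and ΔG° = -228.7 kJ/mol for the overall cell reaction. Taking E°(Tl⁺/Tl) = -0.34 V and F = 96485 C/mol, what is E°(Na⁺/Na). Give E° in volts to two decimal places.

-2.71 V

E°cell = −ΔG°/(nF) = −(-228.7×10³)/((1)(96485)) = +2.370 V.
Since Tl⁺/Tl is the cathode and Na⁺/Na the anode, E°cell = E°(Tl⁺/Tl) − E°(Na⁺/Na).
So E°(Na⁺/Na) = E°(Tl⁺/Tl) − E°cell = (-0.34) − (+2.370) = -2.71 V.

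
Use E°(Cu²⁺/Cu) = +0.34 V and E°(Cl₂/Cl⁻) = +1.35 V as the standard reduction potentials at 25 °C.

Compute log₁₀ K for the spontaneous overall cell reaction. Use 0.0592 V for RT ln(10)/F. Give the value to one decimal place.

34.1

Cathode: Cl₂/Cl⁻; anode: Cu²⁺/Cu. E°cell = +1.01 V, n = 2.
log K = nE°cell / 0.0592 = (2)(+1.01) / 0.0592 = 34.1.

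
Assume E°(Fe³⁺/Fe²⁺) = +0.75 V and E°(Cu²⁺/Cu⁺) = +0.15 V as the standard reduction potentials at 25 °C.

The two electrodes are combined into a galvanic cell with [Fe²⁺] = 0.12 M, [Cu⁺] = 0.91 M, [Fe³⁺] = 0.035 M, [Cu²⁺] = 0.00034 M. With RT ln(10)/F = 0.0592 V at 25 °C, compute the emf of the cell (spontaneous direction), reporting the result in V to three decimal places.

+0.771 V

Fe³⁺/Fe²⁺ is the cathode (higher E°), Cu²⁺/Cu⁺ the anode: E°cell = +0.75 − (+0.15) = +0.60 V, n = 1.
Overall: Fe³⁺(aq) + Cu⁺(aq) → Fe²⁺(aq) + Cu²⁺(aq)
Q = [Fe²⁺]·[Cu²⁺] / ([Fe³⁺]·[Cu⁺]); log Q = -2.892.
E = E° − (0.0592/n) log Q = +0.60 − (0.0592/1)(-2.892) = +0.771 V.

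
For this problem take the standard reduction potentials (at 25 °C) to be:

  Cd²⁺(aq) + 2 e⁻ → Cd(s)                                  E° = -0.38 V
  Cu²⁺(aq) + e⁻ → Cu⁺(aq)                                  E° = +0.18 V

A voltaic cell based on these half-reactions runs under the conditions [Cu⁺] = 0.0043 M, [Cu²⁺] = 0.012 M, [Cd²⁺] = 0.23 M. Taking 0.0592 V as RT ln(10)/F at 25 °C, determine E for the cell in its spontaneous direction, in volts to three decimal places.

+0.605 V

Cu²⁺/Cu⁺ is the cathode (higher E°), Cd²⁺/Cd the anode: E°cell = +0.18 − (-0.38) = +0.56 V, n = 2.
Overall: 2 Cu²⁺(aq) + Cd(s) → 2 Cu⁺(aq) + Cd²⁺(aq)
Q = [Cu⁺]^2·[Cd²⁺] / ([Cu²⁺]^2); log Q = -1.530.
E = E° − (0.0592/n) log Q = +0.56 − (0.0592/2)(-1.530) = +0.605 V.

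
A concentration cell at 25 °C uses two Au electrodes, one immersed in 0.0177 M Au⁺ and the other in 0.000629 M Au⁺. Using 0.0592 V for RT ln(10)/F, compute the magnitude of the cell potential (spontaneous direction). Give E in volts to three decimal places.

+0.086 V

For a concentration cell E°cell = 0. The 0.0177 M side is the cathode (reduction is favoured where [Au⁺] is higher).
With n = 1, E = −(0.0592/1) log([Au⁺]ₐₙ/[Au⁺]꜀ₐₜ) = −(0.0592/1) log(0.000629/0.0177) = −(0.0592/1)(-1.449) = +0.086 V.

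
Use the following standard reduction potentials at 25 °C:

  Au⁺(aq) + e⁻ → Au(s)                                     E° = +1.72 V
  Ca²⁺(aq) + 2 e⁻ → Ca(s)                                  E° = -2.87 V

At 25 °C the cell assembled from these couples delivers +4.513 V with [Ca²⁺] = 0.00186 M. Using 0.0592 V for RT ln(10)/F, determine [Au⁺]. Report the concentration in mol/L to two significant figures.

0.0022 M

Au⁺/Au is the cathode, Ca²⁺/Ca the anode: E°cell = +4.59 V, n = 2.
Overall reaction: 2 Au⁺(aq) + Ca(s) → 2 Au(s) + Ca²⁺(aq); Q = [Ca²⁺]^1/[Au⁺]^2.
From E = E° − (0.0592/n) log Q: log Q = (E° − E)·n/0.0592 = (+4.59 − (+4.513))·2/0.0592 = 2.6014.
So 2·log[Au⁺] = 1·log(0.00186) − log Q = -2.7305 − (2.6014) = -5.3319; log[Au⁺] = -5.3319 / 2 = -2.6660; [Au⁺] = 10^(-2.6660) ≈ 0.0022 M.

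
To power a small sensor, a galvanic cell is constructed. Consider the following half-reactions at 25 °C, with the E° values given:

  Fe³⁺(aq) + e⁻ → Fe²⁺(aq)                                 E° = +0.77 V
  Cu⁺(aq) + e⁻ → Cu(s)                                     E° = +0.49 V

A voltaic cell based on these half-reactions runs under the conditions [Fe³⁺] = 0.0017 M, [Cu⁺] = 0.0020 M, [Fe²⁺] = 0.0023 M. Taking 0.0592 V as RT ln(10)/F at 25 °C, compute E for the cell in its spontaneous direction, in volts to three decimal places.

+0.432 V

Fe³⁺/Fe²⁺ is the cathode (higher E°), Cu⁺/Cu the anode: E°cell = +0.77 − (+0.49) = +0.28 V, n = 1.
Overall: Fe³⁺(aq) + Cu(s) → Fe²⁺(aq) + Cu⁺(aq)
Q = [Fe²⁺]·[Cu⁺] / ([Fe³⁺]); log Q = -2.568.
E = E° − (0.0592/n) log Q = +0.28 − (0.0592/1)(-2.568) = +0.432 V.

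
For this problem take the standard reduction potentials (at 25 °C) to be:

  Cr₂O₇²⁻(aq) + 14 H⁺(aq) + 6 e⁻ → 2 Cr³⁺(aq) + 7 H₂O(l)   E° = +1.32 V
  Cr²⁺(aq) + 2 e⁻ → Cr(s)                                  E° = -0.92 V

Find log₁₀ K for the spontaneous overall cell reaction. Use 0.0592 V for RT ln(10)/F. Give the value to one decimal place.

Cathode: Cr₂O₇²⁻/Cr³⁺; anode: Cr²⁺/Cr. E°cell = +2.24 V, n = 6.
log K = nE°cell / 0.0592 = (6)(+2.24) / 0.0592 = 227.0.

227.0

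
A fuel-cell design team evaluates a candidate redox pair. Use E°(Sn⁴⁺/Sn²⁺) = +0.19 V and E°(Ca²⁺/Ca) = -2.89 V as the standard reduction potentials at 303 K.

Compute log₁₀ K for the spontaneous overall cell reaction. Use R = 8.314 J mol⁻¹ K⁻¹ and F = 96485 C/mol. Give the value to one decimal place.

Cathode: Sn⁴⁺/Sn²⁺; anode: Ca²⁺/Ca. E°cell = (+0.19) − (-2.89) = +3.08 V, with n = 2.
ΔG° = −nFE° = −RT ln K, so ln K = nFE°/(RT) = (2)(96485)(+3.08) / ((8.314)(303)) = 235.933.
log₁₀ K = 235.933 / ln 10 = 102.5.

102.5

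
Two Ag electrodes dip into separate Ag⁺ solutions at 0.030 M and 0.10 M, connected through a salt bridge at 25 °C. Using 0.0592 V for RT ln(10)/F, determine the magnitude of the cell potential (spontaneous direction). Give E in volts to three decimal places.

+0.031 V

For a concentration cell E°cell = 0. The 0.10 M side is the cathode (reduction is favoured where [Ag⁺] is higher).
With n = 1, E = −(0.0592/1) log([Ag⁺]ₐₙ/[Ag⁺]꜀ₐₜ) = −(0.0592/1) log(0.03/0.1) = −(0.0592/1)(-0.523) = +0.031 V.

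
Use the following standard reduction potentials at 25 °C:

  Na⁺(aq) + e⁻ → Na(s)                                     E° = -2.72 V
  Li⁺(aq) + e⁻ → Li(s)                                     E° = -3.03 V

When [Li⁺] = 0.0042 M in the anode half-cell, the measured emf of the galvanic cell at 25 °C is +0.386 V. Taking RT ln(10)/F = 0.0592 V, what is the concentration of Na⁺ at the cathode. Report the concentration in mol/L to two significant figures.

Na⁺/Na is the cathode, Li⁺/Li the anode: E°cell = +0.31 V, n = 1.
Overall reaction: Na⁺(aq) + Li(s) → Na(s) + Li⁺(aq); Q = [Li⁺]^1/[Na⁺]^1.
From E = E° − (0.0592/n) log Q: log Q = (E° − E)·n/0.0592 = (+0.31 − (+0.386))·1/0.0592 = -1.2838.
So 1·log[Na⁺] = 1·log(0.0042) − log Q = -2.3768 − (-1.2838) = -1.0930; [Na⁺] = 10^(-1.0930) ≈ 0.081 M.

0.081 M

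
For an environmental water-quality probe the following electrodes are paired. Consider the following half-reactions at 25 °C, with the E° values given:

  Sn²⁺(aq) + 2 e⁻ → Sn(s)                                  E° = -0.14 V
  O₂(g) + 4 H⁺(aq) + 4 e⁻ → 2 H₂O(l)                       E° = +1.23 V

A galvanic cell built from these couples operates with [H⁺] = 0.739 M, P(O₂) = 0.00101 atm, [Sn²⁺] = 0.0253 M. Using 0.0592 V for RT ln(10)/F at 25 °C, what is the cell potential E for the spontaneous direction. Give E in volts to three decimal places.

O₂/H₂O is the cathode (higher E°), Sn²⁺/Sn the anode: E°cell = +1.23 − (-0.14) = +1.37 V, n = 4.
Overall: O₂(g) + 4 H⁺(aq) + 2 Sn(s) → 2 H₂O(l) + 2 Sn²⁺(aq)
Q = [Sn²⁺]^2 / (P(O₂)·[H⁺]^4); log Q = 0.327.
E = E° − (0.0592/n) log Q = +1.37 − (0.0592/4)(0.327) = +1.365 V.

+1.365 V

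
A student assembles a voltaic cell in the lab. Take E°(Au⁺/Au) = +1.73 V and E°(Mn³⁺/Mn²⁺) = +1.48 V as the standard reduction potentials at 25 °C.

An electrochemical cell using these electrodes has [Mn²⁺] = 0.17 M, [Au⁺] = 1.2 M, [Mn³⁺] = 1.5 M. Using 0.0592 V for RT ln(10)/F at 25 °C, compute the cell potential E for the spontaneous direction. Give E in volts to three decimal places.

+0.199 V

Au⁺/Au is the cathode (higher E°), Mn³⁺/Mn²⁺ the anode: E°cell = +1.73 − (+1.48) = +0.25 V, n = 1.
Overall: Au⁺(aq) + Mn²⁺(aq) → Au(s) + Mn³⁺(aq)
Q = [Mn³⁺] / ([Au⁺]·[Mn²⁺]); log Q = 0.866.
E = E° − (0.0592/n) log Q = +0.25 − (0.0592/1)(0.866) = +0.199 V.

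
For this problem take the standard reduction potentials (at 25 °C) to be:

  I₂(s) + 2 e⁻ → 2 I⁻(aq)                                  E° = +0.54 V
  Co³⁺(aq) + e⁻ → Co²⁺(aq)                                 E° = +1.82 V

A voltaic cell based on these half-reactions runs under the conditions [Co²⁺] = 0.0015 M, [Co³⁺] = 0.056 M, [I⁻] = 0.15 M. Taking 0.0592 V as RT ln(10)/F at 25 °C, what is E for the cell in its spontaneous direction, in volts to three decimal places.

+1.324 V

Co³⁺/Co²⁺ is the cathode (higher E°), I₂/I⁻ the anode: E°cell = +1.82 − (+0.54) = +1.28 V, n = 2.
Overall: 2 Co³⁺(aq) + 2 I⁻(aq) → 2 Co²⁺(aq) + I₂(s)
Q = [Co²⁺]^2 / ([Co³⁺]^2·[I⁻]^2); log Q = -1.496.
E = E° − (0.0592/n) log Q = +1.28 − (0.0592/2)(-1.496) = +1.324 V.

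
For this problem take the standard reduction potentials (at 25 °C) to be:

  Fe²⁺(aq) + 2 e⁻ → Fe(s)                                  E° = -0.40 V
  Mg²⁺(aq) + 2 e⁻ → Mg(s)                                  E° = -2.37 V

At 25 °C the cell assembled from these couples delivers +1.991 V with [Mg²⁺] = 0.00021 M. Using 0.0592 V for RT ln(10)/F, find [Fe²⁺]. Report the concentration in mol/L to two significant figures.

0.0011 M

Fe²⁺/Fe is the cathode, Mg²⁺/Mg the anode: E°cell = +1.97 V, n = 2.
Overall reaction: Fe²⁺(aq) + Mg(s) → Fe(s) + Mg²⁺(aq); Q = [Mg²⁺]^1/[Fe²⁺]^1.
From E = E° − (0.0592/n) log Q: log Q = (E° − E)·n/0.0592 = (+1.97 − (+1.991))·2/0.0592 = -0.7095.
So 1·log[Fe²⁺] = 1·log(0.00021) − log Q = -3.6778 − (-0.7095) = -2.9683; [Fe²⁺] = 10^(-2.9683) ≈ 0.0011 M.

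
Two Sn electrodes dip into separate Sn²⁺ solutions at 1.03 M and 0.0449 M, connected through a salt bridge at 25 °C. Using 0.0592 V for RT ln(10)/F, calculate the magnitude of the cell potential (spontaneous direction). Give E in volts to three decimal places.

For a concentration cell E°cell = 0. The 1.03 M side is the cathode (reduction is favoured where [Sn²⁺] is higher).
With n = 2, E = −(0.0592/2) log([Sn²⁺]ₐₙ/[Sn²⁺]꜀ₐₜ) = −(0.0592/2) log(0.0449/1.03) = −(0.0592/2)(-1.361) = +0.040 V.

+0.040 V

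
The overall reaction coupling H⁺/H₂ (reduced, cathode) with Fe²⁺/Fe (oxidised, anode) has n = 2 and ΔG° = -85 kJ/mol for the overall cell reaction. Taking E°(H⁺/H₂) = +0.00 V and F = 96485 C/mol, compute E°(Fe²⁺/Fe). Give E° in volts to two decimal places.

E°cell = −ΔG°/(nF) = −(-85×10³)/((2)(96485)) = +0.440 V.
Since H⁺/H₂ is the cathode and Fe²⁺/Fe the anode, E°cell = E°(H⁺/H₂) − E°(Fe²⁺/Fe).
So E°(Fe²⁺/Fe) = E°(H⁺/H₂) − E°cell = (+0.00) − (+0.440) = -0.44 V.

-0.44 V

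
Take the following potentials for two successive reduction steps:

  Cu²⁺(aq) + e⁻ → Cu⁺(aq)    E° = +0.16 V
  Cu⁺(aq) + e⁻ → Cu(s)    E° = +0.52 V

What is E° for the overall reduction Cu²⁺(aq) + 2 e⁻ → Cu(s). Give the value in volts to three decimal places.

Standard free energies of sequential steps add: ΔG°₃ = ΔG°₁ + ΔG°₂, so n₃E°₃ = n₁E°₁ + n₂E°₂.
E°₃ = (1×+0.16 + 1×+0.52) / 2 = (+0.680) / 2 = +0.340 V.

+0.340 V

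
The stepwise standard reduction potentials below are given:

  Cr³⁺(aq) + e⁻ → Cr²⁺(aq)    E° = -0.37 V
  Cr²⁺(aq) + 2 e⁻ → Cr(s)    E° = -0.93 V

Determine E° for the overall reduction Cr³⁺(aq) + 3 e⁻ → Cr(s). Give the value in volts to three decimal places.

Adding the free-energy changes (−nFE°) of the two steps gives −n₃FE°₃ = −n₁FE°₁ − n₂FE°₂.
E°₃ = (1×-0.37 + 2×-0.93) / 3 = (-2.230) / 3 = -0.743 V.
E° values themselves are not directly additive — weighting by electron count is essential.

-0.743 V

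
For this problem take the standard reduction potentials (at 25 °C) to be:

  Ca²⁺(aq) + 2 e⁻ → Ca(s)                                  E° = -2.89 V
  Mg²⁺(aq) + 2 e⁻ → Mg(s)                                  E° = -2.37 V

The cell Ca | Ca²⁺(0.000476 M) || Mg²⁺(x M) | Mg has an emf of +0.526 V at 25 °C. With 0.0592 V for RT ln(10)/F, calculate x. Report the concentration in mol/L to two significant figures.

0.00076 M

Mg²⁺/Mg is the cathode, Ca²⁺/Ca the anode: E°cell = +0.52 V, n = 2.
Overall reaction: Mg²⁺(aq) + Ca(s) → Mg(s) + Ca²⁺(aq); Q = [Ca²⁺]^1/[Mg²⁺]^1.
From E = E° − (0.0592/n) log Q: log Q = (E° − E)·n/0.0592 = (+0.52 − (+0.526))·2/0.0592 = -0.2027.
So 1·log[Mg²⁺] = 1·log(0.000476) − log Q = -3.3224 − (-0.2027) = -3.1197; [Mg²⁺] = 10^(-3.1197) ≈ 0.00076 M.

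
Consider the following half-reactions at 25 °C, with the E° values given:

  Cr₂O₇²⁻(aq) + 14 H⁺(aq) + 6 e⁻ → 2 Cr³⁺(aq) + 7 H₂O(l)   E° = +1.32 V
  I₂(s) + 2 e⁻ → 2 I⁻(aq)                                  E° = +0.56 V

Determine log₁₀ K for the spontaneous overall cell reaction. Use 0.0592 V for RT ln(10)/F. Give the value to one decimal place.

77.0

Cathode: Cr₂O₇²⁻/Cr³⁺; anode: I₂/I⁻. E°cell = +0.76 V, n = 6.
log K = nE°cell / 0.0592 = (6)(+0.76) / 0.0592 = 77.0.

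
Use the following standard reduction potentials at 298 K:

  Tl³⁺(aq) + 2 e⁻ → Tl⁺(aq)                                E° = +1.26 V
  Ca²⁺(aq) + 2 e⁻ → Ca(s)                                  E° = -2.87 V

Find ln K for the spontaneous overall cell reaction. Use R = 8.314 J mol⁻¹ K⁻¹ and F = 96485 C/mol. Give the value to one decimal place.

Cathode: Tl³⁺/Tl⁺; anode: Ca²⁺/Ca. E°cell = (+1.26) − (-2.87) = +4.13 V, with n = 2.
ΔG° = −nFE° = −RT ln K, so ln K = nFE°/(RT) = (2)(96485)(+4.13) / ((8.314)(298)) = 321.672.

321.7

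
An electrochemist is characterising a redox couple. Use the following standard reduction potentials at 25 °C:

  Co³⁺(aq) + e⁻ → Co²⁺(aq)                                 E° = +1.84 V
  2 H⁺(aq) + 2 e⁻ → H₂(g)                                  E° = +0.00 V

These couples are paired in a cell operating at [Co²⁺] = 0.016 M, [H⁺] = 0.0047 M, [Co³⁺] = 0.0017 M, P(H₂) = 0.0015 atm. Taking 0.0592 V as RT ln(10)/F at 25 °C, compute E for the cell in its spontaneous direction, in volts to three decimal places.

+1.837 V

Co³⁺/Co²⁺ is the cathode (higher E°), H⁺/H₂ the anode: E°cell = +1.84 − (+0.00) = +1.84 V, n = 2.
Overall: 2 Co³⁺(aq) + H₂(g) → 2 Co²⁺(aq) + 2 H⁺(aq)
Q = [Co²⁺]^2·[H⁺]^2 / ([Co³⁺]^2·P(H₂)); log Q = 0.115.
E = E° − (0.0592/n) log Q = +1.84 − (0.0592/2)(0.115) = +1.837 V.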